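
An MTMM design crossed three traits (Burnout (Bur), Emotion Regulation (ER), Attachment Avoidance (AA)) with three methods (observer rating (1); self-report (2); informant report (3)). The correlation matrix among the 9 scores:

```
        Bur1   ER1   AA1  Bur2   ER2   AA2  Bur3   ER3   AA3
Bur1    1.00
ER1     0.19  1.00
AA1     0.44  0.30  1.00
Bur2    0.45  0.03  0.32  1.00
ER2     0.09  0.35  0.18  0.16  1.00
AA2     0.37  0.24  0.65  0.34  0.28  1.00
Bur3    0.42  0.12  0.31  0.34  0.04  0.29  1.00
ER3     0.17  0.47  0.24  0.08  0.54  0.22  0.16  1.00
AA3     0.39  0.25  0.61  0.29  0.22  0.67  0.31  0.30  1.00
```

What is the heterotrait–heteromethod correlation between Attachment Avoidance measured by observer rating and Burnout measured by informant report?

0.31

Different traits and methods: r(AA1, Bur3) = 0.31.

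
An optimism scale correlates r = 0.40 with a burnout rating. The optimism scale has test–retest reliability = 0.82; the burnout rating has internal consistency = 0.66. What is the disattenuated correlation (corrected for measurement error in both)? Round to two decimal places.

r_true = r_obs / √(r_xx · r_yy) = 0.40 / √(0.82 × 0.66) = 0.40 / √0.5412 = 0.40 / 0.7357 ≈ 0.54.

0.54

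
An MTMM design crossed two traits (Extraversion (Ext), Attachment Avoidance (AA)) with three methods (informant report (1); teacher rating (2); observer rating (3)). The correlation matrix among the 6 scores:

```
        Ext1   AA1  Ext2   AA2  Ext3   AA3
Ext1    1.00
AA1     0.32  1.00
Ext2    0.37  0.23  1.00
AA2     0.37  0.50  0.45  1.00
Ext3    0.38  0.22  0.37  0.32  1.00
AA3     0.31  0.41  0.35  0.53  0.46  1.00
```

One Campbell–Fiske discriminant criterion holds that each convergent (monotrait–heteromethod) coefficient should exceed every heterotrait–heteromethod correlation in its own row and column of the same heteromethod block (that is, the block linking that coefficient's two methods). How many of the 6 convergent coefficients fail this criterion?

Each convergent coefficient versus the relevant comparison correlations:
Ext (methods 1·2): 0.37 vs {0.37, 0.23} → fail.
Ext (methods 1·3): 0.38 vs {0.31, 0.22} → pass.
Ext (methods 2·3): 0.37 vs {0.35, 0.32} → pass.
AA (methods 1·2): 0.50 vs {0.23, 0.37} → pass.
AA (methods 1·3): 0.41 vs {0.22, 0.31} → pass.
AA (methods 2·3): 0.53 vs {0.32, 0.35} → pass.
1 of 6 fail.

1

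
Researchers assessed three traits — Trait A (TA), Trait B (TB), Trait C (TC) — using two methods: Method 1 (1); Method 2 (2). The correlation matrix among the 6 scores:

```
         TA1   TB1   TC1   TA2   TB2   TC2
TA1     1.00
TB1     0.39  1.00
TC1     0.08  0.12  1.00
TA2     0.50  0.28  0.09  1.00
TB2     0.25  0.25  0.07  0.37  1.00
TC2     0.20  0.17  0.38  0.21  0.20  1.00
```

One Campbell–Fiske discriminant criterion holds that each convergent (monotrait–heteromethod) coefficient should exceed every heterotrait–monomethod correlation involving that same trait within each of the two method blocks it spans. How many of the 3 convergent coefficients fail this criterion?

1

Checking each validity diagonal entry against its comparison values:
TA (methods 1·2): 0.50 vs {0.39, 0.37, 0.08, 0.21} → pass.
TB (methods 1·2): 0.25 vs {0.39, 0.37, 0.12, 0.20} → fail.
TC (methods 1·2): 0.38 vs {0.08, 0.21, 0.12, 0.20} → pass.
1 of 3 fail.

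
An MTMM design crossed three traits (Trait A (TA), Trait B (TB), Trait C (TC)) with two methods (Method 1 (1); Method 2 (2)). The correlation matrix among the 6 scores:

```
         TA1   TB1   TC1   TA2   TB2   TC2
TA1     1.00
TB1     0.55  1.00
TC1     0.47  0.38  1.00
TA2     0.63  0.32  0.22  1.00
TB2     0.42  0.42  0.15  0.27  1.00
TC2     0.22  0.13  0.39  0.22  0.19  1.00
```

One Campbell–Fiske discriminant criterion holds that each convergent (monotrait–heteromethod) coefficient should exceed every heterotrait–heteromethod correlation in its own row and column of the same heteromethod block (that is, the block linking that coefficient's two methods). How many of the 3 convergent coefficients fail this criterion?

1

Convergent coefficients and their comparison sets:
TA (methods 1·2): 0.63 vs {0.42, 0.32, 0.22, 0.22} → pass.
TB (methods 1·2): 0.42 vs {0.32, 0.42, 0.13, 0.15} → fail.
TC (methods 1·2): 0.39 vs {0.22, 0.22, 0.15, 0.13} → pass.
1 of 3 fail.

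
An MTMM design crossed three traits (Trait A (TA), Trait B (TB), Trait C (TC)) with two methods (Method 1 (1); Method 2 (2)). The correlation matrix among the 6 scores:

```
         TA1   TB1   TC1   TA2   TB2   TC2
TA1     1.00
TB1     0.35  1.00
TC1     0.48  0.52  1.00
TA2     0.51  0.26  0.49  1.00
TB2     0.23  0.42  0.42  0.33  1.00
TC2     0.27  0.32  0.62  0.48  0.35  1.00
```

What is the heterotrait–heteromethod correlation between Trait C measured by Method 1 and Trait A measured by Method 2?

0.49

Different traits and methods: r(TC1, TA2) = 0.49.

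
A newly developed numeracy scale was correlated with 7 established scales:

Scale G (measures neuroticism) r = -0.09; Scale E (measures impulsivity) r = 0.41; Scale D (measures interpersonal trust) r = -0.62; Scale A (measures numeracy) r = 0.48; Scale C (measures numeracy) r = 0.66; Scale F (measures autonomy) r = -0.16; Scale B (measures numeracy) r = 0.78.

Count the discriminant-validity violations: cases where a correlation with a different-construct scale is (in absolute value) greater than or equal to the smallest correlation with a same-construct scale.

Convergent (same construct = numeracy): Scale A, Scale C, Scale B.
Smallest convergent = 0.48. Discriminant |r|: 0.09, 0.41, 0.62, 0.16; count ≥ 0.48 → 1.

1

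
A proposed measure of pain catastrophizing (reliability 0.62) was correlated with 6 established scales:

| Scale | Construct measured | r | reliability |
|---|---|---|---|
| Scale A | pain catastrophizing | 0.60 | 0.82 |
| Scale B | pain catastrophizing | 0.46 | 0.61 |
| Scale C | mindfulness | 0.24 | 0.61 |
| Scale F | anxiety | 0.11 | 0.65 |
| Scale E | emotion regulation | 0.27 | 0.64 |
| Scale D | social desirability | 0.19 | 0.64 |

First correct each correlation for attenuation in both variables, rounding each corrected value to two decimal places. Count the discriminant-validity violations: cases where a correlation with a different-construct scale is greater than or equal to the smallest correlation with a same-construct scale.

0

Disattenuated r (r / √(r_scale · r_new)):
  Scale A (conv): 0.60 / √(0.82·0.62) = 0.84
  Scale B (conv): 0.46 / √(0.61·0.62) = 0.75
  Scale C (disc): 0.24 / √(0.61·0.62) = 0.39
  Scale F (disc): 0.11 / √(0.65·0.62) = 0.17
  Scale E (disc): 0.27 / √(0.64·0.62) = 0.43
  Scale D (disc): 0.19 / √(0.64·0.62) = 0.30
Smallest convergent = 0.75. Discriminant values: 0.39, 0.17, 0.43, 0.30; count ≥ 0.75 → 0.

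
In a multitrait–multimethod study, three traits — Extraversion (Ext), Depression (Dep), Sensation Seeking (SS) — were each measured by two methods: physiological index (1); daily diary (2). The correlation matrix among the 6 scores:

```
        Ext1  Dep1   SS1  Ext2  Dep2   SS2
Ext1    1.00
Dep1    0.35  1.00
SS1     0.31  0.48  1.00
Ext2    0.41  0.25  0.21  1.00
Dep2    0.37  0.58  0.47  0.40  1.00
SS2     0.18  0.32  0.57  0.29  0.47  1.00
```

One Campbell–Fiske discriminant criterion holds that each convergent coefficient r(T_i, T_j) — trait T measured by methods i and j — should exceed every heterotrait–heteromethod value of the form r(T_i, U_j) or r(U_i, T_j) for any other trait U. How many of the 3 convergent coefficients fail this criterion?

0

Convergent coefficients and their comparison sets:
Ext (methods 1·2): 0.41 vs {0.37, 0.25, 0.18, 0.21} → pass.
Dep (methods 1·2): 0.58 vs {0.25, 0.37, 0.32, 0.47} → pass.
SS (methods 1·2): 0.57 vs {0.21, 0.18, 0.47, 0.32} → pass.
0 of 3 fail.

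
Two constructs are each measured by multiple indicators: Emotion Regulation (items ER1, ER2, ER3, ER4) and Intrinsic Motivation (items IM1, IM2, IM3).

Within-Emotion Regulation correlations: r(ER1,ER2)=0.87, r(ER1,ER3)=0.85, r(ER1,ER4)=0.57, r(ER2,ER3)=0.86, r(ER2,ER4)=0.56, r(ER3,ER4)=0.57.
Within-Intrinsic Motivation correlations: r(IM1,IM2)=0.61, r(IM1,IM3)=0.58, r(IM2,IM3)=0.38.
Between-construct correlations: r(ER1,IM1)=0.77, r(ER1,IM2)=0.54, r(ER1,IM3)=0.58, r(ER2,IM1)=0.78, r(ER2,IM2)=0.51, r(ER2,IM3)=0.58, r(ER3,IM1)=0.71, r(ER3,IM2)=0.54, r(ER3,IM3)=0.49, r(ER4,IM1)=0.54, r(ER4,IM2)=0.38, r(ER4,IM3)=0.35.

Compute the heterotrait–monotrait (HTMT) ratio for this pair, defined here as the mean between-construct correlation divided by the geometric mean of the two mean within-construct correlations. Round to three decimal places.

Mean between = 6.77/12 = 0.5642.
Mean within-ER = 4.28/6 = 0.7133; mean within-IM = 1.57/3 = 0.5233.
Geometric mean = √(0.7133 × 0.5233) = 0.6110.
HTMT = 0.5642 / 0.6110 = 0.923.

0.923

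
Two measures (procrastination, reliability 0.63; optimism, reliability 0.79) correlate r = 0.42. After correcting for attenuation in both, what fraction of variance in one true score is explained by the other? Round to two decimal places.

Disattenuated r = 0.42 / √(0.63 × 0.79) = 0.42 / 0.7055 = 0.5953.
Shared true-score variance = 0.5953² = 0.3544 ≈ 0.35.

0.35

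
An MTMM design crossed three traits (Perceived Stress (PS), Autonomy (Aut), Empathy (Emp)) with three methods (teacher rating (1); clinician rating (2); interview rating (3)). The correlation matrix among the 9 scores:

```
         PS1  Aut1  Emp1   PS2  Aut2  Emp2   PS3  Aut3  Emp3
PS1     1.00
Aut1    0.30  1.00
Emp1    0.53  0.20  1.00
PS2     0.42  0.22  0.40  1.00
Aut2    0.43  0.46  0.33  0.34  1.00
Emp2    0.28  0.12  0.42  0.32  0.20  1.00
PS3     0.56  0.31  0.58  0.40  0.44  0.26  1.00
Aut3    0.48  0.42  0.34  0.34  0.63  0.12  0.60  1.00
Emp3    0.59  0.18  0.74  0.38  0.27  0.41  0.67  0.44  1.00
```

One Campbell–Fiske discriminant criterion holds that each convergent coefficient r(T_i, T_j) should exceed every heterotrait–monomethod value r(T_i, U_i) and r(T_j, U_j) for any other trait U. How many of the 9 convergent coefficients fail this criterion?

6

Each convergent coefficient versus the relevant comparison correlations:
PS (methods 1·2): 0.42 vs {0.30, 0.34, 0.53, 0.32} → fail.
PS (methods 1·3): 0.56 vs {0.30, 0.60, 0.53, 0.67} → fail.
PS (methods 2·3): 0.40 vs {0.34, 0.60, 0.32, 0.67} → fail.
Aut (methods 1·2): 0.46 vs {0.30, 0.34, 0.20, 0.20} → pass.
Aut (methods 1·3): 0.42 vs {0.30, 0.60, 0.20, 0.44} → fail.
Aut (methods 2·3): 0.63 vs {0.34, 0.60, 0.20, 0.44} → pass.
Emp (methods 1·2): 0.42 vs {0.53, 0.32, 0.20, 0.20} → fail.
Emp (methods 1·3): 0.74 vs {0.53, 0.67, 0.20, 0.44} → pass.
Emp (methods 2·3): 0.41 vs {0.32, 0.67, 0.20, 0.44} → fail.
6 of 9 fail.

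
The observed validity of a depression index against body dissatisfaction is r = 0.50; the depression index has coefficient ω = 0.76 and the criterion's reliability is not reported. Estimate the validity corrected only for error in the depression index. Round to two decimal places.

0.57

Single correction: r_c = r_obs / √r_xx = 0.50 / √0.76 = 0.50 / 0.8718 ≈ 0.57.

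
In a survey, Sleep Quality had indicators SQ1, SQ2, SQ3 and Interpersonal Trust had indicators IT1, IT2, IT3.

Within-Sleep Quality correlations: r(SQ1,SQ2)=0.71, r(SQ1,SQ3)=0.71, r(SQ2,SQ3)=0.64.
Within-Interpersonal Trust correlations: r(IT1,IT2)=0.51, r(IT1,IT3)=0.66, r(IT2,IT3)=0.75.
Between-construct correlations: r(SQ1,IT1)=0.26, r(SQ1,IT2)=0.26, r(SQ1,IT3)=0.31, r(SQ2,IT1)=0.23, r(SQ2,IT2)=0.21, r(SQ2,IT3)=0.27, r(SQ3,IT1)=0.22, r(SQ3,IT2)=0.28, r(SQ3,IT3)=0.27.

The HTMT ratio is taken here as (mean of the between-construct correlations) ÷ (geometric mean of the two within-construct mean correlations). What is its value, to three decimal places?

0.387

Mean between = 2.31/9 = 0.2567.
Mean within-SQ = 2.06/3 = 0.6867; mean within-IT = 1.92/3 = 0.6400.
Geometric mean = √(0.6867 × 0.6400) = 0.6629.
HTMT = 0.2567 / 0.6629 = 0.387.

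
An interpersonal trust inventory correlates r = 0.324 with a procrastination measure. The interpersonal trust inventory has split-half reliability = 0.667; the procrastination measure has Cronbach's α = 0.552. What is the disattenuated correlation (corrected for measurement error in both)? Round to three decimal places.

r_true = r_obs / √(r_xx · r_yy) = 0.324 / √(0.667 × 0.552) = 0.324 / √0.368184 = 0.324 / 0.6068 ≈ 0.534.

0.534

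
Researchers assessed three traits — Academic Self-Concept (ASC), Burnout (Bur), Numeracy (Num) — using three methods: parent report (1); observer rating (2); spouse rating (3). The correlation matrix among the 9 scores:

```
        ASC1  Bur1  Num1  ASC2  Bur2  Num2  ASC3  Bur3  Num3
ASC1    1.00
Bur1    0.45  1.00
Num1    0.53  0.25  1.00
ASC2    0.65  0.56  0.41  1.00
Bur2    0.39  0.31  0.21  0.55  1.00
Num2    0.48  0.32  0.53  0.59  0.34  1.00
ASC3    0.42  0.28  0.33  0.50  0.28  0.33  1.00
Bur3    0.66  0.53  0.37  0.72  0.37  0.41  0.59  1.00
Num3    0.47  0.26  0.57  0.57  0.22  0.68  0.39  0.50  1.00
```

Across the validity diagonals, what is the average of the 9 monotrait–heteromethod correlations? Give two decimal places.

Convergent values: 0.65, 0.42, 0.50, 0.31, 0.53, 0.37, 0.53, 0.57, 0.68; mean = 4.56/9 = 0.51.

0.51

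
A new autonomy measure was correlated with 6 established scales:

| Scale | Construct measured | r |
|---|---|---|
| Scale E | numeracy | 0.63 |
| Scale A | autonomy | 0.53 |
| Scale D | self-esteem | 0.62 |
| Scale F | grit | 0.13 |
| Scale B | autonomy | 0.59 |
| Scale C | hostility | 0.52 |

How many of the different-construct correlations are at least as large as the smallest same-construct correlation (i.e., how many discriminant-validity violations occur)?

Convergent (same construct = autonomy): Scale A, Scale B.
Smallest convergent = 0.53. Discriminant values: 0.63, 0.62, 0.13, 0.52; count ≥ 0.53 → 2.

2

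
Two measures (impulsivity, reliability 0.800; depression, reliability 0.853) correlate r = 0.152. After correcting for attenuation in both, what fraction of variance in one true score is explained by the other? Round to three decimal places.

Disattenuated r = 0.152 / √(0.800 × 0.853) = 0.152 / 0.8261 = 0.1840.
Shared true-score variance = 0.1840² = 0.0339 ≈ 0.034.

0.034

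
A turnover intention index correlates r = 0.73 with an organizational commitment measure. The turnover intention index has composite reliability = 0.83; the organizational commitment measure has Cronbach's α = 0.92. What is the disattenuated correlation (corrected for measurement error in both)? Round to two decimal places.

0.84

r_true = r_obs / √(r_xx · r_yy) = 0.73 / √(0.83 × 0.92) = 0.73 / √0.7636 = 0.73 / 0.8738 ≈ 0.84.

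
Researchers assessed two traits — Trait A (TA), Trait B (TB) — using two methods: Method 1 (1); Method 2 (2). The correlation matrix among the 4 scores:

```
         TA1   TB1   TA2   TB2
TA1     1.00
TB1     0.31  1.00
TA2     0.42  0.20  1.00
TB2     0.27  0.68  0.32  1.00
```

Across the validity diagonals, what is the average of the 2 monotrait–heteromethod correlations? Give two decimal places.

Convergent values: 0.42, 0.68; mean = 1.10/2 = 0.55.

0.55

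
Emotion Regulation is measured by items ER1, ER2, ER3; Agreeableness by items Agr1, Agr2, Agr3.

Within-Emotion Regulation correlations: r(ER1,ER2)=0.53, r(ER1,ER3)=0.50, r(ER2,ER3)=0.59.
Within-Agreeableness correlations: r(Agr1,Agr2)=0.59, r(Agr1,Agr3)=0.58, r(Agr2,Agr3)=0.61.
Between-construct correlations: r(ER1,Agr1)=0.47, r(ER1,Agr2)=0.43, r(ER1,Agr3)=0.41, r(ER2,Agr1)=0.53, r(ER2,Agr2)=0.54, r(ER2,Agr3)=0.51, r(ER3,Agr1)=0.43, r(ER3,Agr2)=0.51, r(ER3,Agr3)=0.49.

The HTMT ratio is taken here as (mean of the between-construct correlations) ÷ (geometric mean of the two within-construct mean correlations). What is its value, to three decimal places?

0.848

Between-construct mean = 4.32/9 = 0.4800.
Mean within-ER = 1.62/3 = 0.5400; mean within-Agr = 1.78/3 = 0.5933.
Geometric mean = √(0.5400 × 0.5933) = 0.5660.
HTMT = 0.4800 / 0.5660 = 0.848.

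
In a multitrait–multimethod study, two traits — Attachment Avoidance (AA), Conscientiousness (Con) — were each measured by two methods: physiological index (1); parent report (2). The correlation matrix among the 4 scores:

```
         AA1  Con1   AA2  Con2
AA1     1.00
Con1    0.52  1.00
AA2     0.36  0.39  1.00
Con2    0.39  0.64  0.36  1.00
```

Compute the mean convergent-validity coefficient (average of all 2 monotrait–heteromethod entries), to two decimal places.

Convergent values: 0.36, 0.64; mean = 1.00/2 = 0.50.

0.50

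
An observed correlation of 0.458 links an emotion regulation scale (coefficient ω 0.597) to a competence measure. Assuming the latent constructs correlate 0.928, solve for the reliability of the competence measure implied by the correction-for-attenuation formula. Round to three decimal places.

r_true = r_obs / √(r_xx · r_yy) ⇒ 0.928 = 0.458 / √(0.597 · r_yy).
√(0.597 · r_yy) = 0.458 / 0.928 = 0.4935; 0.597 · r_yy = 0.2435; r_yy = 0.2435 / 0.597 ≈ 0.408.

0.408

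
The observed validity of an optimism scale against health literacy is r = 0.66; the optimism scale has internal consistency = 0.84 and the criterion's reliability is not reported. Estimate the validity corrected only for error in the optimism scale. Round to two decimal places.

Single correction: r_c = r_obs / √r_xx = 0.66 / √0.84 = 0.66 / 0.9165 ≈ 0.72.

0.72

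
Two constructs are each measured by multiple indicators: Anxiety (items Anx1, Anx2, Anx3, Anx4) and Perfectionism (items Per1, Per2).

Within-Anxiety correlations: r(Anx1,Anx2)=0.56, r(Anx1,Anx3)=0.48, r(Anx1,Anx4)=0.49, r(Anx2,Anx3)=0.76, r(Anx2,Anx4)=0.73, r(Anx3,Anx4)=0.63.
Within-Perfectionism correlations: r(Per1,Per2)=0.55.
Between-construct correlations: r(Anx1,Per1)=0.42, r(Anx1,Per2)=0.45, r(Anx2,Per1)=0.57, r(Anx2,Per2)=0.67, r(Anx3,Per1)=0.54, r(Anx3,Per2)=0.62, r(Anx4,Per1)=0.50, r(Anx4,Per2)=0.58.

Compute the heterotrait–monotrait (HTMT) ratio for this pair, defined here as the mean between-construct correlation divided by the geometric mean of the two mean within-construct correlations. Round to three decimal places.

Mean between = 4.35/8 = 0.5438.
Mean within-Anx = 3.65/6 = 0.6083; mean within-Per = 0.55/1 = 0.5500.
Geometric mean = √(0.6083 × 0.5500) = 0.5784.
HTMT = 0.5438 / 0.5784 = 0.940.

0.940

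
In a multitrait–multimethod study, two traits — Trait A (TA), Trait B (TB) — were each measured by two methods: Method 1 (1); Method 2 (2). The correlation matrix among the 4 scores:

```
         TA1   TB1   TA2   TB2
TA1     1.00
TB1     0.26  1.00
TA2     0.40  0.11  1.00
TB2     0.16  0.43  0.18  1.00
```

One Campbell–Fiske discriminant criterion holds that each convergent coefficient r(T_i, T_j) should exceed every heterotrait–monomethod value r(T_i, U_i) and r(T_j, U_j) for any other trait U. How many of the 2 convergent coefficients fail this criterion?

0

Convergent coefficients and their comparison sets:
TA (methods 1·2): 0.40 vs {0.26, 0.18} → pass.
TB (methods 1·2): 0.43 vs {0.26, 0.18} → pass.
0 of 2 fail.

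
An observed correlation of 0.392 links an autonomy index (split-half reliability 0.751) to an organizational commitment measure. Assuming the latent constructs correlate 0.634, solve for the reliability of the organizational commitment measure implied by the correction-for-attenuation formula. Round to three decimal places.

0.509

r_true = r_obs / √(r_xx · r_yy) ⇒ 0.634 = 0.392 / √(0.751 · r_yy).
√(0.751 · r_yy) = 0.392 / 0.634 = 0.6183; 0.751 · r_yy = 0.3823; r_yy = 0.3823 / 0.751 ≈ 0.509.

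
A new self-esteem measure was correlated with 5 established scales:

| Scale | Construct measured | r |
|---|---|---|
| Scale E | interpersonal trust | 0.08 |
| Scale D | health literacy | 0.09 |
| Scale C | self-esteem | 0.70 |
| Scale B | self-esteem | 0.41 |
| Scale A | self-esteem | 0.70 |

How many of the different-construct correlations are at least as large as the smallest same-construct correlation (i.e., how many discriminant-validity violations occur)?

Convergent (same construct = self-esteem): Scale C, Scale B, Scale A.
Smallest convergent = 0.41. Discriminant values: 0.08, 0.09; count ≥ 0.41 → 0.

0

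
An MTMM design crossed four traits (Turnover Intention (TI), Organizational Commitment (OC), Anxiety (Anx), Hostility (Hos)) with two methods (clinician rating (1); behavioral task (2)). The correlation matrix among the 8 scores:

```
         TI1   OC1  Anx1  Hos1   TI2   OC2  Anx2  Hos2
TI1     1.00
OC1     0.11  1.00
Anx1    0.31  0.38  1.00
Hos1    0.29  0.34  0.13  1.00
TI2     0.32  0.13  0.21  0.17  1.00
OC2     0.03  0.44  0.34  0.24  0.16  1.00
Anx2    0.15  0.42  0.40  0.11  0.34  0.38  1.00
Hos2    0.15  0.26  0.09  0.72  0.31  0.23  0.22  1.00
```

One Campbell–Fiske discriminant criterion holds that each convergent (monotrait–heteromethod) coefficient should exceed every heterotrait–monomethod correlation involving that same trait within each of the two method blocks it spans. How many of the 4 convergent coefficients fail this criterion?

1

Convergent coefficients and their comparison sets:
TI (methods 1·2): 0.32 vs {0.11, 0.16, 0.31, 0.34, 0.29, 0.31} → fail.
OC (methods 1·2): 0.44 vs {0.11, 0.16, 0.38, 0.38, 0.34, 0.23} → pass.
Anx (methods 1·2): 0.40 vs {0.31, 0.34, 0.38, 0.38, 0.13, 0.22} → pass.
Hos (methods 1·2): 0.72 vs {0.29, 0.31, 0.34, 0.23, 0.13, 0.22} → pass.
1 of 4 fail.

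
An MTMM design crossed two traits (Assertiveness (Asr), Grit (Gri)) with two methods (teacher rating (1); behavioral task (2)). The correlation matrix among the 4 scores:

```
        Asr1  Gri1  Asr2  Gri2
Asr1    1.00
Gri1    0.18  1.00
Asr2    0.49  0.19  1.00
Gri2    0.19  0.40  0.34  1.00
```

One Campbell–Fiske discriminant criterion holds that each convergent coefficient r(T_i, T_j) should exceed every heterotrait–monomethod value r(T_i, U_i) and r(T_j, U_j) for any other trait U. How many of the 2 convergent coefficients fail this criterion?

0

Convergent coefficients and their comparison sets:
Asr (methods 1·2): 0.49 vs {0.18, 0.34} → pass.
Gri (methods 1·2): 0.40 vs {0.18, 0.34} → pass.
0 of 2 fail.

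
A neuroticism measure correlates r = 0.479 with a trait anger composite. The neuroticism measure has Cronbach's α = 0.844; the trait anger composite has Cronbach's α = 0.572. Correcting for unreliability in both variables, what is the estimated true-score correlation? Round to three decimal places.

r_true = r_obs / √(r_xx · r_yy) = 0.479 / √(0.844 × 0.572) = 0.479 / √0.482768 = 0.479 / 0.6948 ≈ 0.689.

0.689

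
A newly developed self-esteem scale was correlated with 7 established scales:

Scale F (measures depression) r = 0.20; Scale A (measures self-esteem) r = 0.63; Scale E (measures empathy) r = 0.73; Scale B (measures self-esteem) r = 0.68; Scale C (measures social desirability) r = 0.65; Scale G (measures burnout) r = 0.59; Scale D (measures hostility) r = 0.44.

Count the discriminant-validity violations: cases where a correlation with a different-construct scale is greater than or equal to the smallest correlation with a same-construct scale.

Convergent (same construct = self-esteem): Scale A, Scale B.
Smallest convergent = 0.63. Discriminant values: 0.20, 0.73, 0.65, 0.59, 0.44; count ≥ 0.63 → 2.

2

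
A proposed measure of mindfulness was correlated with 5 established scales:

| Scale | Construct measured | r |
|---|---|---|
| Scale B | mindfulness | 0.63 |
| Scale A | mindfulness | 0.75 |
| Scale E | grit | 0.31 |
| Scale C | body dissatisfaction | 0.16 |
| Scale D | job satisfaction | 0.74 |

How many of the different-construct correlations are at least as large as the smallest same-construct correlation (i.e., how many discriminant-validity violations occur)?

1

Convergent (same construct = mindfulness): Scale B, Scale A.
Smallest convergent = 0.63. Discriminant values: 0.31, 0.16, 0.74; count ≥ 0.63 → 1.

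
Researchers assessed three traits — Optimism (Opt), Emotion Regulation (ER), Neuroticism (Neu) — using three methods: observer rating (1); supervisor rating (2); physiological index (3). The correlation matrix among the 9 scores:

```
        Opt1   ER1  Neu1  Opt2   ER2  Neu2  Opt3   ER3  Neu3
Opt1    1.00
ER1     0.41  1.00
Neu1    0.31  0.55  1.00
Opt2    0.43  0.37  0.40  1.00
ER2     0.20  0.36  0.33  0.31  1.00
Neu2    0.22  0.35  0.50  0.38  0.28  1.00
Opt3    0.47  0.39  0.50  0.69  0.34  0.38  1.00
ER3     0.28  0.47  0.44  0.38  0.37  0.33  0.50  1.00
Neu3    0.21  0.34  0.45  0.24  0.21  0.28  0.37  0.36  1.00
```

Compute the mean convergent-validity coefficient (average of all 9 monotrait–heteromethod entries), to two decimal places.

0.45

Convergent values: 0.43, 0.47, 0.69, 0.36, 0.47, 0.37, 0.50, 0.45, 0.28; mean = 4.02/9 = 0.45.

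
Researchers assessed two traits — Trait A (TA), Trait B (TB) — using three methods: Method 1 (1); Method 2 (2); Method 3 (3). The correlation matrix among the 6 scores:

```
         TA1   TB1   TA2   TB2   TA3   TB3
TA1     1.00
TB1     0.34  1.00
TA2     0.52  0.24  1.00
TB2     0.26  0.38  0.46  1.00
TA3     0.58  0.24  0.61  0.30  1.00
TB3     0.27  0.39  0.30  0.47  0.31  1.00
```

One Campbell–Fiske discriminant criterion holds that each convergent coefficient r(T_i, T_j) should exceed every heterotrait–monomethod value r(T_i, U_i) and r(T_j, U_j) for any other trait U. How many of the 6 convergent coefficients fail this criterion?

1

Checking each validity diagonal entry against its comparison values:
TA (methods 1·2): 0.52 vs {0.34, 0.46} → pass.
TA (methods 1·3): 0.58 vs {0.34, 0.31} → pass.
TA (methods 2·3): 0.61 vs {0.46, 0.31} → pass.
TB (methods 1·2): 0.38 vs {0.34, 0.46} → fail.
TB (methods 1·3): 0.39 vs {0.34, 0.31} → pass.
TB (methods 2·3): 0.47 vs {0.46, 0.31} → pass.
1 of 6 fail.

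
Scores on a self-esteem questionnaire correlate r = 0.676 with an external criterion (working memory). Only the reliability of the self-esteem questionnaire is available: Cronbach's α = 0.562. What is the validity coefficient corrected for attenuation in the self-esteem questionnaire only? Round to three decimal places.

0.902

Single correction: r_c = r_obs / √r_xx = 0.676 / √0.562 = 0.676 / 0.7497 ≈ 0.902.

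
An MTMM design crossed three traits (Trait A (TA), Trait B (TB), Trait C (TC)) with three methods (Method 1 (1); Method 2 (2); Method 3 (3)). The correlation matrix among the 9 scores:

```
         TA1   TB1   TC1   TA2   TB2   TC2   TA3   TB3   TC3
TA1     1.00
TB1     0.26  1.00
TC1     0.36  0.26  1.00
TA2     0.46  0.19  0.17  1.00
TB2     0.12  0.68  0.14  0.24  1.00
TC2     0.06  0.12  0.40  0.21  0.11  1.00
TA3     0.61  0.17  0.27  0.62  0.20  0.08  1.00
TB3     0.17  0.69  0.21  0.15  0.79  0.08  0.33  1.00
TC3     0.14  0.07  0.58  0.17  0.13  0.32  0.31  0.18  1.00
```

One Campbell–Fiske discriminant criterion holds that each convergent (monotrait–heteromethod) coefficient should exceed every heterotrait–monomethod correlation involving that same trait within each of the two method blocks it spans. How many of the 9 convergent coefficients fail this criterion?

0

Checking each validity diagonal entry against its comparison values:
TA (methods 1·2): 0.46 vs {0.26, 0.24, 0.36, 0.21} → pass.
TA (methods 1·3): 0.61 vs {0.26, 0.33, 0.36, 0.31} → pass.
TA (methods 2·3): 0.62 vs {0.24, 0.33, 0.21, 0.31} → pass.
TB (methods 1·2): 0.68 vs {0.26, 0.24, 0.26, 0.11} → pass.
TB (methods 1·3): 0.69 vs {0.26, 0.33, 0.26, 0.18} → pass.
TB (methods 2·3): 0.79 vs {0.24, 0.33, 0.11, 0.18} → pass.
TC (methods 1·2): 0.40 vs {0.36, 0.21, 0.26, 0.11} → pass.
TC (methods 1·3): 0.58 vs {0.36, 0.31, 0.26, 0.18} → pass.
TC (methods 2·3): 0.32 vs {0.21, 0.31, 0.11, 0.18} → pass.
0 of 9 fail.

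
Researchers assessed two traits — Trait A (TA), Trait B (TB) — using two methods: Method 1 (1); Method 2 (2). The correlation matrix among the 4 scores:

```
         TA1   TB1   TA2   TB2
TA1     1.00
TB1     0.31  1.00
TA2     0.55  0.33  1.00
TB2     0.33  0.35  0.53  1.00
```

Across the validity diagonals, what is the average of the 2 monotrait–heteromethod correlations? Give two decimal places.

Convergent values: 0.55, 0.35; mean = 0.90/2 = 0.45.

0.45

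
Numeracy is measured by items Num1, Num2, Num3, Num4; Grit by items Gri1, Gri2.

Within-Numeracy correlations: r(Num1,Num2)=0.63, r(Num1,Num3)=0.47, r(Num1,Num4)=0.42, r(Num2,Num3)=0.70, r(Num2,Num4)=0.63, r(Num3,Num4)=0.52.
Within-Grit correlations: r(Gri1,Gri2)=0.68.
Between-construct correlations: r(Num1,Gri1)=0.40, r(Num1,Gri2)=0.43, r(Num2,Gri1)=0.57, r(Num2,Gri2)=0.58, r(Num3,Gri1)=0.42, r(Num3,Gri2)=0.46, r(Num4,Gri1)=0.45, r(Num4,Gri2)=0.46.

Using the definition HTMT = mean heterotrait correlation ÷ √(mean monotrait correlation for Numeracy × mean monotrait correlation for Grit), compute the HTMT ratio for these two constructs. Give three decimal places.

Mean heterotrait r = 3.77/8 = 0.4713.
Mean within-Num = 3.37/6 = 0.5617; mean within-Gri = 0.68/1 = 0.6800.
Geometric mean = √(0.5617 × 0.6800) = 0.6180.
HTMT = 0.4713 / 0.6180 = 0.763.

0.763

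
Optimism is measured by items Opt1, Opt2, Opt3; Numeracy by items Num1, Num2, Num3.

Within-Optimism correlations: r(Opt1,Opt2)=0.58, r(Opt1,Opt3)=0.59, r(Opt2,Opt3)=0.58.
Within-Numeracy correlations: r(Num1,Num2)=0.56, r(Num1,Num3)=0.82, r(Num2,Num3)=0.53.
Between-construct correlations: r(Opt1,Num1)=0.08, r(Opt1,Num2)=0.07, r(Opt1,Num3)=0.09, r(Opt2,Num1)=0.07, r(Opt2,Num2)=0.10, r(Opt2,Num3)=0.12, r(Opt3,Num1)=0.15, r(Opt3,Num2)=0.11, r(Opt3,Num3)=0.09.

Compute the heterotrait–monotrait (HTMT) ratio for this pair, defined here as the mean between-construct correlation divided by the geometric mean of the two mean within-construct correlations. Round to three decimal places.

0.160

Between-construct mean = 0.88/9 = 0.0978.
Mean within-Opt = 1.75/3 = 0.5833; mean within-Num = 1.91/3 = 0.6367.
Geometric mean = √(0.5833 × 0.6367) = 0.6094.
HTMT = 0.0978 / 0.6094 = 0.160.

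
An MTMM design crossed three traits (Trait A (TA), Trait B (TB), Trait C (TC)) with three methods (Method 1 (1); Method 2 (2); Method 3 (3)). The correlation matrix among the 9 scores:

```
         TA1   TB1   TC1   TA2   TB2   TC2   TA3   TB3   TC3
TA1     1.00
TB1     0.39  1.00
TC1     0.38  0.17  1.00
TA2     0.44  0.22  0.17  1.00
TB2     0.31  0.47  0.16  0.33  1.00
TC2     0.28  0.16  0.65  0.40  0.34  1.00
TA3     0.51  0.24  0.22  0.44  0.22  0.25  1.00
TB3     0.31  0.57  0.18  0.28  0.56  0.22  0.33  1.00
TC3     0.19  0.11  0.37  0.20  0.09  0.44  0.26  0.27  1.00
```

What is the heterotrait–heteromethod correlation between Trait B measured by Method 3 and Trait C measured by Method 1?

0.18

Different traits and methods: r(TB3, TC1) = 0.18.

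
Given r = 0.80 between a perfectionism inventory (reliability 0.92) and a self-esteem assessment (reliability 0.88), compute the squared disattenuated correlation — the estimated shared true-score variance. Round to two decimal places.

Disattenuated r = 0.80 / √(0.92 × 0.88) = 0.80 / 0.8998 = 0.8891.
Shared true-score variance = 0.8891² = 0.7905 ≈ 0.79.

0.79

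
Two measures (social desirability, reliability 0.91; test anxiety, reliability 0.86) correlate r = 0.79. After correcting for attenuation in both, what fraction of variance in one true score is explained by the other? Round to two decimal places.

Disattenuated r = 0.79 / √(0.91 × 0.86) = 0.79 / 0.8846 = 0.8931.
Shared true-score variance = 0.8931² = 0.7976 ≈ 0.80.

0.80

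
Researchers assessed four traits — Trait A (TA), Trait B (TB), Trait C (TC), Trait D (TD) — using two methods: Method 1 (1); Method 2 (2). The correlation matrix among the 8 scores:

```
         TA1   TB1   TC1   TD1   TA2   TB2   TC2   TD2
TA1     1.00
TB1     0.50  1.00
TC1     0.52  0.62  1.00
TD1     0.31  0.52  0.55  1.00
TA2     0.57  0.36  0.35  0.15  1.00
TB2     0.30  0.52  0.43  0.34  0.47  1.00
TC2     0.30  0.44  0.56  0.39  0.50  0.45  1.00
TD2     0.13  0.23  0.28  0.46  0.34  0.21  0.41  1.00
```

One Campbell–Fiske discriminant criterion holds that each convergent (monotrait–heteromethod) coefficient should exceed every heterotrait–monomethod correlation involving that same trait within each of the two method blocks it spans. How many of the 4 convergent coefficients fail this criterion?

Convergent coefficients and their comparison sets:
TA (methods 1·2): 0.57 vs {0.50, 0.47, 0.52, 0.50, 0.31, 0.34} → pass.
TB (methods 1·2): 0.52 vs {0.50, 0.47, 0.62, 0.45, 0.52, 0.21} → fail.
TC (methods 1·2): 0.56 vs {0.52, 0.50, 0.62, 0.45, 0.55, 0.41} → fail.
TD (methods 1·2): 0.46 vs {0.31, 0.34, 0.52, 0.21, 0.55, 0.41} → fail.
3 of 4 fail.

3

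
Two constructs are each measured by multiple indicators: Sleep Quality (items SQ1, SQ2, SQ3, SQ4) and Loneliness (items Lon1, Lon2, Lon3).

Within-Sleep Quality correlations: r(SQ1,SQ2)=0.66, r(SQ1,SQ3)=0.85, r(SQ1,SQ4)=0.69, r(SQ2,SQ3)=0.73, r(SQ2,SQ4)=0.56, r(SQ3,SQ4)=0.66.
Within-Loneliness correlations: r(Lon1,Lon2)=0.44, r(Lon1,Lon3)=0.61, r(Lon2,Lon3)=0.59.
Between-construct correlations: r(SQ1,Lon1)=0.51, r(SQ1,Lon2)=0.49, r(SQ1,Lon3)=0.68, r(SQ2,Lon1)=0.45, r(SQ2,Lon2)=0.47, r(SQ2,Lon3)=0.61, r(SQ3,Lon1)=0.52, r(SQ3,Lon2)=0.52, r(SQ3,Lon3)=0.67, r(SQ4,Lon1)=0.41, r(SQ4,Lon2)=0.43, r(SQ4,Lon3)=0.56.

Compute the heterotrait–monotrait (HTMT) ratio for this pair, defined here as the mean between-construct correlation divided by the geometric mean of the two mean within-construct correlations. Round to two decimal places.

Between-construct mean = 6.32/12 = 0.5267.
Mean within-SQ = 4.15/6 = 0.6917; mean within-Lon = 1.64/3 = 0.5467.
Geometric mean = √(0.6917 × 0.5467) = 0.6149.
HTMT = 0.5267 / 0.6149 = 0.86.

0.86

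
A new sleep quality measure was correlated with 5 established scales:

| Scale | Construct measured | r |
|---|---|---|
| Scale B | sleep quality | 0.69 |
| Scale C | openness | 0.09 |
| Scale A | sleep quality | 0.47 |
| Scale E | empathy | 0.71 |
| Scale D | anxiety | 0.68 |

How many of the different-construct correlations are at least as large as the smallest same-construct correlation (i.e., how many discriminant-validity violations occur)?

Convergent (same construct = sleep quality): Scale B, Scale A.
Smallest convergent = 0.47. Discriminant values: 0.09, 0.71, 0.68; count ≥ 0.47 → 2.

2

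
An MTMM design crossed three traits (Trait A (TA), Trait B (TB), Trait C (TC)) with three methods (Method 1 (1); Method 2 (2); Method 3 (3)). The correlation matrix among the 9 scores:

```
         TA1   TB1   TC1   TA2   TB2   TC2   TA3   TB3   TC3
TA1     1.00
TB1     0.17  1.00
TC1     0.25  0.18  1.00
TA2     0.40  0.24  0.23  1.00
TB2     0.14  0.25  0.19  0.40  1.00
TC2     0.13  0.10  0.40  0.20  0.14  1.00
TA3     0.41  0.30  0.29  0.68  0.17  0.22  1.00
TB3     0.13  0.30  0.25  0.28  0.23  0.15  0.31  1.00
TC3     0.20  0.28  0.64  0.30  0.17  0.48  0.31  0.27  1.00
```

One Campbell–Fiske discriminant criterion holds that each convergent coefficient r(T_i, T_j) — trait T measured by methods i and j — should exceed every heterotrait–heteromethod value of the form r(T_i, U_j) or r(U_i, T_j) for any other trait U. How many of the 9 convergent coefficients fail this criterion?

Each convergent coefficient versus the relevant comparison correlations:
TA (methods 1·2): 0.40 vs {0.14, 0.24, 0.13, 0.23} → pass.
TA (methods 1·3): 0.41 vs {0.13, 0.30, 0.20, 0.29} → pass.
TA (methods 2·3): 0.68 vs {0.28, 0.17, 0.30, 0.22} → pass.
TB (methods 1·2): 0.25 vs {0.24, 0.14, 0.10, 0.19} → pass.
TB (methods 1·3): 0.30 vs {0.30, 0.13, 0.28, 0.25} → fail.
TB (methods 2·3): 0.23 vs {0.17, 0.28, 0.17, 0.15} → fail.
TC (methods 1·2): 0.40 vs {0.23, 0.13, 0.19, 0.10} → pass.
TC (methods 1·3): 0.64 vs {0.29, 0.20, 0.25, 0.28} → pass.
TC (methods 2·3): 0.48 vs {0.22, 0.30, 0.15, 0.17} → pass.
2 of 9 fail.

2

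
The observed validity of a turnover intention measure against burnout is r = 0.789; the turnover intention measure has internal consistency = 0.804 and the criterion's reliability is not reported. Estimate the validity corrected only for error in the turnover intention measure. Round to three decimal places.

0.880

Single correction: r_c = r_obs / √r_xx = 0.789 / √0.804 = 0.789 / 0.8967 ≈ 0.880.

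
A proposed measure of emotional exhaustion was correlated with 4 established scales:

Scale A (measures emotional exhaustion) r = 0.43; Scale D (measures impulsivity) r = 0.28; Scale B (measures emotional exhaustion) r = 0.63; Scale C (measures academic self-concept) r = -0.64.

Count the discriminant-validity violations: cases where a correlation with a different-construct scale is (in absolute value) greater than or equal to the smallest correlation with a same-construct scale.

1

Convergent (same construct = emotional exhaustion): Scale A, Scale B.
Smallest convergent = 0.43. Discriminant |r|: 0.28, 0.64; count ≥ 0.43 → 1.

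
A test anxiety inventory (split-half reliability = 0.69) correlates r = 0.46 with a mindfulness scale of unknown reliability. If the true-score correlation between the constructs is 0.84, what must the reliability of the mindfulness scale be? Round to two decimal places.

r_true = r_obs / √(r_xx · r_yy) ⇒ 0.84 = 0.46 / √(0.69 · r_yy).
√(0.69 · r_yy) = 0.46 / 0.84 = 0.5476; 0.69 · r_yy = 0.2999; r_yy = 0.2999 / 0.69 ≈ 0.43.

0.43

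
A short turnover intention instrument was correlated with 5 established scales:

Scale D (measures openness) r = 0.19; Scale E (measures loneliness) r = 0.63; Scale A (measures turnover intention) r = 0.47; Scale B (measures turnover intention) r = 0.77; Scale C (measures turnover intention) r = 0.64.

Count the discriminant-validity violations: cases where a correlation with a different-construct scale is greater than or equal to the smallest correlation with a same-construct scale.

1

Convergent (same construct = turnover intention): Scale A, Scale B, Scale C.
Smallest convergent = 0.47. Discriminant values: 0.19, 0.63; count ≥ 0.47 → 1.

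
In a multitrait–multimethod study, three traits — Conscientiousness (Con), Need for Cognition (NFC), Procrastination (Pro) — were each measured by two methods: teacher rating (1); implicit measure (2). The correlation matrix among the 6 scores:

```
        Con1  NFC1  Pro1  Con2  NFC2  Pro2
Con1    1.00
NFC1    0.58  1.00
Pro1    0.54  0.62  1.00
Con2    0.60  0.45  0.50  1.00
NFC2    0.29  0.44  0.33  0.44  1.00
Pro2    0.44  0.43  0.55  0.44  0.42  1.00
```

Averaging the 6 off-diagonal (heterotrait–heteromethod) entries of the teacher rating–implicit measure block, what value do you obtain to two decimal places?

HTHM values (method 1 × method 2): 0.29, 0.44, 0.45, 0.43, 0.50, 0.33; mean = 2.44/6 = 0.41.

0.41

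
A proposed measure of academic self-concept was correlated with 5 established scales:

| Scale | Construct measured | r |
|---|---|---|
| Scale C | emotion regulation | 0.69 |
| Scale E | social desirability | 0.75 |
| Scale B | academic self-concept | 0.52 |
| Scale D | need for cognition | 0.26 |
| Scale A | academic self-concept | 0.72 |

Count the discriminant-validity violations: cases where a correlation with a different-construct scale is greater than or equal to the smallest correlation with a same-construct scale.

Convergent (same construct = academic self-concept): Scale B, Scale A.
Smallest convergent = 0.52. Discriminant values: 0.69, 0.75, 0.26; count ≥ 0.52 → 2.

2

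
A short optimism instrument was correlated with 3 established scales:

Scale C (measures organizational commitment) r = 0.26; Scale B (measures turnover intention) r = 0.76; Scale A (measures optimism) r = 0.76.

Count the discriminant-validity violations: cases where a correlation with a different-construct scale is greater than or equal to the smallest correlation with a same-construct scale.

1

Convergent (same construct = optimism): Scale A.
Smallest convergent = 0.76. Discriminant values: 0.26, 0.76; count ≥ 0.76 → 1.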